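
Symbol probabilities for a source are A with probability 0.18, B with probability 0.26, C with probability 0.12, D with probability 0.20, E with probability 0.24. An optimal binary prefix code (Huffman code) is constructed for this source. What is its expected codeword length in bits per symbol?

Repeatedly combine the two least-probable nodes; the expected code length is the sum of the merged weights.
merge 3/25 + 9/50 → 3/10
merge 1/5 + 6/25 → 11/25
merge 13/50 + 3/10 → 14/25
merge 11/25 + 14/25 → 1
L = 3/10 + 11/25 + 14/25 + 1 = 23/10 = 2.3 bits/symbol.

2.3 bits/symbol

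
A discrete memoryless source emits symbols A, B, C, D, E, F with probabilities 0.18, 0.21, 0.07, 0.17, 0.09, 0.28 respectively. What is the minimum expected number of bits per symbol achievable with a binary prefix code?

Repeatedly combine the two least-probable nodes; the expected code length is the sum of the merged weights.
merge 7/100 + 9/100 → 4/25
merge 4/25 + 17/100 → 33/100
merge 9/50 + 21/100 → 39/100
merge 7/25 + 33/100 → 61/100
merge 39/100 + 61/100 → 1
L = 4/25 + 33/100 + 39/100 + 61/100 + 1 = 249/100 = 2.49 bits/symbol.

2.49 bits/symbol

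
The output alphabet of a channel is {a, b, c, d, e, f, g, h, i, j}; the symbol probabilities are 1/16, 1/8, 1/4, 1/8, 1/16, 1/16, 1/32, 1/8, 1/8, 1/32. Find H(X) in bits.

Each probability is a power of 1/2, so log₂(1/p) is an integer.
H = Σ p·log₂(1/p) = 1/16·4 + 1/8·3 + 1/4·2 + 1/8·3 + 1/16·4 + 1/16·4 + 1/32·5 + 1/8·3 + 1/8·3 + 1/32·5 = 3.0625 bits.

3.0625 bits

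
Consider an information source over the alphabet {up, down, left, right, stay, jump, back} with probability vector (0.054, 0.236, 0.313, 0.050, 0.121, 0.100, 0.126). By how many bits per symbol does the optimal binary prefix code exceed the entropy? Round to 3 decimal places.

Entropy H = −Σ p log₂ p ≈ 2.5370 bits.
Huffman merges: 1/20+27/500→13/125; 1/10+13/125→51/250; 121/1000+63/500→247/1000; 51/250+59/250→11/25; 247/1000+313/1000→14/25; 11/25+14/25→1. L = 511/200 ≈ 2.5550.
L − H = 2.5550 − 2.5370 = 0.018 bits.

0.018 bits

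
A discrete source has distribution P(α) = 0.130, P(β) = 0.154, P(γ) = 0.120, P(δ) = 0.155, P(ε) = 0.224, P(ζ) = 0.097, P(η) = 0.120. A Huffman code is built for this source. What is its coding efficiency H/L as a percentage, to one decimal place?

99.4%

Entropy H = −Σ p log₂ p ≈ 2.7593 bits.
Huffman merges: 97/1000+3/25→217/1000; 3/25+13/100→1/4; 77/500+31/200→309/1000; 217/1000+28/125→441/1000; 1/4+309/1000→559/1000; 441/1000+559/1000→1. L = 347/125 ≈ 2.7760.
Efficiency = H/L = 2.7593/2.7760 = 99.4%.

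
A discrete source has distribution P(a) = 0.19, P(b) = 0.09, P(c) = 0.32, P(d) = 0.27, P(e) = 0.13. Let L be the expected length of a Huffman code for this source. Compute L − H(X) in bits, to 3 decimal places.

0.033 bits

Entropy H = −Σ p log₂ p ≈ 2.1866 bits.
Huffman merges: 9/100+13/100→11/50; 19/100+11/50→41/100; 27/100+8/25→59/100; 41/100+59/100→1. L = 111/50 ≈ 2.2200.
L − H = 2.2200 − 2.1866 = 0.033 bits.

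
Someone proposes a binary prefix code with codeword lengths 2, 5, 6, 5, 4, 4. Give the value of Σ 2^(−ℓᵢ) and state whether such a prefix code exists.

0.453125; yes

With common denominator 2^6 = 64: Σ 2^(−ℓᵢ) = 16/64 + 2/64 + 1/64 + 2/64 + 4/64 + 4/64 = 29/64 = 0.453125.
Kraft's inequality requires Σ ≤ 1; here Σ = 0.453125 ≤ 1, so such a prefix code exists.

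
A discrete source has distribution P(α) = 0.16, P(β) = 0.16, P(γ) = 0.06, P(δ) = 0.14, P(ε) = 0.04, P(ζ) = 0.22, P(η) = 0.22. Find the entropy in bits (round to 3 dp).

H = −Σ pᵢ log₂ pᵢ.
−0.16·log₂(0.16) = 0.4230
−0.16·log₂(0.16) = 0.4230
−0.06·log₂(0.06) = 0.2435
−0.14·log₂(0.14) = 0.3971
−0.04·log₂(0.04) = 0.1858
−0.22·log₂(0.22) = 0.4806
−0.22·log₂(0.22) = 0.4806
Sum ≈ 2.6336 → 2.634 bits.

2.634 bits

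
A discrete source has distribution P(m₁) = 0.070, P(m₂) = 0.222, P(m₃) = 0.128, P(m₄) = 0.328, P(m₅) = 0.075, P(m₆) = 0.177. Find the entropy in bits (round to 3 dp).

H = −Σ pᵢ log₂ pᵢ.
−0.070·log₂(0.070) = 0.2686
−0.222·log₂(0.222) = 0.4820
−0.128·log₂(0.128) = 0.3796
−0.328·log₂(0.328) = 0.5275
−0.075·log₂(0.075) = 0.2803
−0.177·log₂(0.177) = 0.4422
Sum ≈ 2.3802 → 2.380 bits.

2.380 bits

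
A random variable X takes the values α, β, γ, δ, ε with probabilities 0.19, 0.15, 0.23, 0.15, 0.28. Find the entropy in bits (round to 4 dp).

H = −Σ pᵢ log₂ pᵢ.
−0.19·log₂(0.19) = 0.4552
−0.15·log₂(0.15) = 0.4105
−0.23·log₂(0.23) = 0.4877
−0.15·log₂(0.15) = 0.4105
−0.28·log₂(0.28) = 0.5142
Sum ≈ 2.2782 → 2.2782 bits.

2.2782 bits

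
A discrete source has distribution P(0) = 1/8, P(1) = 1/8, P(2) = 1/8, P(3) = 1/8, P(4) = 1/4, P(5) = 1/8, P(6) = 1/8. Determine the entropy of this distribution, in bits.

2.75 bits

Each probability is a power of 1/2, so log₂(1/p) is an integer.
H = Σ p·log₂(1/p) = 1/8·3 + 1/8·3 + 1/8·3 + 1/8·3 + 1/4·2 + 1/8·3 + 1/8·3 = 2.75 bits.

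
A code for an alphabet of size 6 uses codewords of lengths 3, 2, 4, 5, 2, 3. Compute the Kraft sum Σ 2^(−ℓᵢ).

With common denominator 2^5 = 32: Σ 2^(−ℓᵢ) = 4/32 + 8/32 + 2/32 + 1/32 + 8/32 + 4/32 = 27/32 = 0.84375.

0.84375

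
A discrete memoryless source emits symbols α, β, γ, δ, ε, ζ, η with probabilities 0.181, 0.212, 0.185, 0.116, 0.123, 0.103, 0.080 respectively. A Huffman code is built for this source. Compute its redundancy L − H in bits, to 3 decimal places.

0.053 bits

Entropy H = −Σ p log₂ p ≈ 2.7328 bits.
Huffman merges: 2/25+103/1000→183/1000; 29/250+123/1000→239/1000; 181/1000+183/1000→91/250; 37/200+53/250→397/1000; 239/1000+91/250→603/1000; 397/1000+603/1000→1. L = 1393/500 ≈ 2.7860.
L − H = 2.7860 − 2.7328 = 0.053 bits.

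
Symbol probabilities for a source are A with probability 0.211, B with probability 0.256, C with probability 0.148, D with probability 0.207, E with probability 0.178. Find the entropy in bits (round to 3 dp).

2.298 bits

H = −Σ pᵢ log₂ pᵢ.
−0.211·log₂(0.211) = 0.4736
−0.256·log₂(0.256) = 0.5032
−0.148·log₂(0.148) = 0.4079
−0.207·log₂(0.207) = 0.4704
−0.178·log₂(0.178) = 0.4432
Sum ≈ 2.2984 → 2.298 bits.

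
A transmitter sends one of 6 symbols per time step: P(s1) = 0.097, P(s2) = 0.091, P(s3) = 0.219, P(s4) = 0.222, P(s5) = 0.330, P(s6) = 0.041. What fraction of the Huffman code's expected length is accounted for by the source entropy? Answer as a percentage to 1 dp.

Entropy H = −Σ p log₂ p ≈ 2.3198 bits.
Huffman merges: 41/1000+91/1000→33/250; 97/1000+33/250→229/1000; 219/1000+111/500→441/1000; 229/1000+33/100→559/1000; 441/1000+559/1000→1. L = 2361/1000 ≈ 2.3610.
Efficiency = H/L = 2.3198/2.3610 = 98.3%.

98.3%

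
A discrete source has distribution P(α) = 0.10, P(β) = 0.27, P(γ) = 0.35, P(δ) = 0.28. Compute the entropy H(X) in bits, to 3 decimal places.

H = −Σ pᵢ log₂ pᵢ.
−0.10·log₂(0.10) = 0.3322
−0.27·log₂(0.27) = 0.5100
−0.35·log₂(0.35) = 0.5301
−0.28·log₂(0.28) = 0.5142
Sum ≈ 1.8865 → 1.887 bits.

1.887 bits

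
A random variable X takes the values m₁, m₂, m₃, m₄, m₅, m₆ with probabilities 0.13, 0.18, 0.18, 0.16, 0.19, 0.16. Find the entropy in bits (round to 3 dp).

H = −Σ pᵢ log₂ pᵢ.
−0.13·log₂(0.13) = 0.3826
−0.18·log₂(0.18) = 0.4453
−0.18·log₂(0.18) = 0.4453
−0.16·log₂(0.16) = 0.4230
−0.19·log₂(0.19) = 0.4552
−0.16·log₂(0.16) = 0.4230
Sum ≈ 2.5745 → 2.575 bits.

2.575 bits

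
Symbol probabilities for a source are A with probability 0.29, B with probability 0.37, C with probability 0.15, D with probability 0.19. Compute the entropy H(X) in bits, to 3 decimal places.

H = −Σ pᵢ log₂ pᵢ.
−0.29·log₂(0.29) = 0.5179
−0.37·log₂(0.37) = 0.5307
−0.15·log₂(0.15) = 0.4105
−0.19·log₂(0.19) = 0.4552
Sum ≈ 1.9144 → 1.914 bits.

1.914 bits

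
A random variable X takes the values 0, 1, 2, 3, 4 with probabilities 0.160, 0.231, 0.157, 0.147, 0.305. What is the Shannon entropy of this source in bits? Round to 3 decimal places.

H = −Σ pᵢ log₂ pᵢ.
−0.160·log₂(0.160) = 0.4230
−0.231·log₂(0.231) = 0.4883
−0.157·log₂(0.157) = 0.4194
−0.147·log₂(0.147) = 0.4066
−0.305·log₂(0.305) = 0.5225
Sum ≈ 2.2599 → 2.260 bits.

2.260 bits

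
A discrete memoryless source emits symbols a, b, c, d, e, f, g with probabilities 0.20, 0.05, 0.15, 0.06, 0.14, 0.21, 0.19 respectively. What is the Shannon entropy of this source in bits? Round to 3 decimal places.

2.660 bits

H = −Σ pᵢ log₂ pᵢ.
−0.20·log₂(0.20) = 0.4644
−0.05·log₂(0.05) = 0.2161
−0.15·log₂(0.15) = 0.4105
−0.06·log₂(0.06) = 0.2435
−0.14·log₂(0.14) = 0.3971
−0.21·log₂(0.21) = 0.4728
−0.19·log₂(0.19) = 0.4552
Sum ≈ 2.6597 → 2.660 bits.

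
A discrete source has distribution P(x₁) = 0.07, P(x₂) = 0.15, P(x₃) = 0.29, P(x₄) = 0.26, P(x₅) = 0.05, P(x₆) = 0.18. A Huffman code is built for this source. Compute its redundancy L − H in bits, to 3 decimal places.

Entropy H = −Σ p log₂ p ≈ 2.3637 bits.
Huffman merges: 1/20+7/100→3/25; 3/25+3/20→27/100; 9/50+13/50→11/25; 27/100+29/100→14/25; 11/25+14/25→1. L = 239/100 ≈ 2.3900.
L − H = 2.3900 − 2.3637 = 0.026 bits.

0.026 bits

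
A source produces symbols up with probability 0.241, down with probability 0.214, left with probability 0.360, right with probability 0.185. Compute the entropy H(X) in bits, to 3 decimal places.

H = −Σ pᵢ log₂ pᵢ.
−0.241·log₂(0.241) = 0.4947
−0.214·log₂(0.214) = 0.4760
−0.360·log₂(0.360) = 0.5306
−0.185·log₂(0.185) = 0.4504
Sum ≈ 1.9517 → 1.952 bits.

1.952 bits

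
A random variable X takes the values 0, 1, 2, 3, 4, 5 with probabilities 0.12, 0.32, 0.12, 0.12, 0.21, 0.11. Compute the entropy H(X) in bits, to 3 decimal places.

H = −Σ pᵢ log₂ pᵢ.
−0.12·log₂(0.12) = 0.3671
−0.32·log₂(0.32) = 0.5260
−0.12·log₂(0.12) = 0.3671
−0.12·log₂(0.12) = 0.3671
−0.21·log₂(0.21) = 0.4728
−0.11·log₂(0.11) = 0.3503
Sum ≈ 2.4503 → 2.450 bits.

2.450 bits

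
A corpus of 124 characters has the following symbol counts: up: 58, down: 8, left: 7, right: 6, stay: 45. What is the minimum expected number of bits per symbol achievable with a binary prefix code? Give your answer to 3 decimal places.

Probabilities are the counts divided by 124.
Repeatedly combine the two least-probable nodes; the expected code length is the sum of the merged weights.
merge 3/62 + 7/124 → 13/124
merge 2/31 + 13/124 → 21/124
merge 21/124 + 45/124 → 33/62
merge 29/62 + 33/62 → 1
L = 13/124 + 21/124 + 33/62 + 1 = 56/31 ≈ 1.806 bits/symbol.

1.806 bits/symbol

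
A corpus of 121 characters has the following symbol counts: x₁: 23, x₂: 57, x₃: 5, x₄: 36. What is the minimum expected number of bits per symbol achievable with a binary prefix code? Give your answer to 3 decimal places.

1.760 bits/symbol

Probabilities are the counts divided by 121.
Repeatedly combine the two least-probable nodes; the expected code length is the sum of the merged weights.
merge 5/121 + 23/121 → 28/121
merge 28/121 + 36/121 → 64/121
merge 57/121 + 64/121 → 1
L = 28/121 + 64/121 + 1 = 213/121 ≈ 1.760 bits/symbol.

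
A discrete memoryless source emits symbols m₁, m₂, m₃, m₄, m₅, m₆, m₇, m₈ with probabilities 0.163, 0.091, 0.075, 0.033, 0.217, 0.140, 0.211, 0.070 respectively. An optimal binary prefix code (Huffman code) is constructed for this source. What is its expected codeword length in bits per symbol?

Repeatedly combine the two least-probable nodes; the expected code length is the sum of the merged weights.
merge 33/1000 + 7/100 → 103/1000
merge 3/40 + 91/1000 → 83/500
merge 103/1000 + 7/50 → 243/1000
merge 163/1000 + 83/500 → 329/1000
merge 211/1000 + 217/1000 → 107/250
merge 243/1000 + 329/1000 → 143/250
merge 107/250 + 143/250 → 1
L = 103/1000 + 83/500 + 243/1000 + 329/1000 + 107/250 + 143/250 + 1 = 2841/1000 = 2.841 bits/symbol.

2.841 bits/symbol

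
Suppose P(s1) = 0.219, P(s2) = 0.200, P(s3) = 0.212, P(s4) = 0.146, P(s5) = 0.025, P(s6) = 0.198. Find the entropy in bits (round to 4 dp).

H = −Σ pᵢ log₂ pᵢ.
−0.219·log₂(0.219) = 0.4798
−0.200·log₂(0.200) = 0.4644
−0.212·log₂(0.212) = 0.4744
−0.146·log₂(0.146) = 0.4053
−0.025·log₂(0.025) = 0.1330
−0.198·log₂(0.198) = 0.4626
Sum ≈ 2.4196 → 2.4196 bits.

2.4196 bits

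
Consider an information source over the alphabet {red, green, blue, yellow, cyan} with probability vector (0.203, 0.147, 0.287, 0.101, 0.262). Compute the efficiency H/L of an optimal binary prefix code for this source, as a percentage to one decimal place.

Entropy H = −Σ p log₂ p ≈ 2.2308 bits.
Huffman merges: 101/1000+147/1000→31/125; 203/1000+31/125→451/1000; 131/500+287/1000→549/1000; 451/1000+549/1000→1. L = 281/125 ≈ 2.2480.
Efficiency = H/L = 2.2308/2.2480 = 99.2%.

99.2%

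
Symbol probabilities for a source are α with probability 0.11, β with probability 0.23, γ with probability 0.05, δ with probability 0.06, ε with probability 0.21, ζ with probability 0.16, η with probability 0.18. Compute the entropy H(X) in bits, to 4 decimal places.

2.6387 bits

H = −Σ pᵢ log₂ pᵢ.
−0.11·log₂(0.11) = 0.3503
−0.23·log₂(0.23) = 0.4877
−0.05·log₂(0.05) = 0.2161
−0.06·log₂(0.06) = 0.2435
−0.21·log₂(0.21) = 0.4728
−0.16·log₂(0.16) = 0.4230
−0.18·log₂(0.18) = 0.4453
Sum ≈ 2.6387 → 2.6387 bits.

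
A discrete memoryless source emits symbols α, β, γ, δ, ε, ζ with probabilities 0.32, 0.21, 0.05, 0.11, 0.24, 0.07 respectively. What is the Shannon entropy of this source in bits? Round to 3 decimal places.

2.328 bits

H = −Σ pᵢ log₂ pᵢ.
−0.32·log₂(0.32) = 0.5260
−0.21·log₂(0.21) = 0.4728
−0.05·log₂(0.05) = 0.2161
−0.11·log₂(0.11) = 0.3503
−0.24·log₂(0.24) = 0.4941
−0.07·log₂(0.07) = 0.2686
Sum ≈ 2.3279 → 2.328 bits.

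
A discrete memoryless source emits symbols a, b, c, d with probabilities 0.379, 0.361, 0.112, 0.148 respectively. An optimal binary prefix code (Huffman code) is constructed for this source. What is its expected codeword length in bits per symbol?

1.881 bits/symbol

Repeatedly combine the two least-probable nodes; the expected code length is the sum of the merged weights.
merge 14/125 + 37/250 → 13/50
merge 13/50 + 361/1000 → 621/1000
merge 379/1000 + 621/1000 → 1
L = 13/50 + 621/1000 + 1 = 1881/1000 = 1.881 bits/symbol.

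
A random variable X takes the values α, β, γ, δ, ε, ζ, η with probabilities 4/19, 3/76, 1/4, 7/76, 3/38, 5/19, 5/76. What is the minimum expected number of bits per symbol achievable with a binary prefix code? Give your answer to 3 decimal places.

2.553 bits/symbol

Repeatedly combine the two least-probable nodes; the expected code length is the sum of the merged weights.
merge 3/76 + 5/76 → 2/19
merge 3/38 + 7/76 → 13/76
merge 2/19 + 13/76 → 21/76
merge 4/19 + 1/4 → 35/76
merge 5/19 + 21/76 → 41/76
merge 35/76 + 41/76 → 1
L = 2/19 + 13/76 + 21/76 + 35/76 + 41/76 + 1 = 97/38 ≈ 2.553 bits/symbol.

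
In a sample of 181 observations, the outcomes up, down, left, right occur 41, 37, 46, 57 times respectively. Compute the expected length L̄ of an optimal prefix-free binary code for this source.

Probabilities are the counts divided by 181.
Repeatedly combine the two least-probable nodes; the expected code length is the sum of the merged weights.
merge 37/181 + 41/181 → 78/181
merge 46/181 + 57/181 → 103/181
merge 78/181 + 103/181 → 1
L = 78/181 + 103/181 + 1 = 2 bits/symbol.

2 bits/symbol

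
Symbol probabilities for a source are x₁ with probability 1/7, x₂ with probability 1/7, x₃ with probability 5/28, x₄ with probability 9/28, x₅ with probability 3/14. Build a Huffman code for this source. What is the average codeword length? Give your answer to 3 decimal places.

2.286 bits/symbol

Repeatedly combine the two least-probable nodes; the expected code length is the sum of the merged weights.
merge 1/7 + 1/7 → 2/7
merge 5/28 + 3/14 → 11/28
merge 2/7 + 9/28 → 17/28
merge 11/28 + 17/28 → 1
L = 2/7 + 11/28 + 17/28 + 1 = 16/7 ≈ 2.286 bits/symbol.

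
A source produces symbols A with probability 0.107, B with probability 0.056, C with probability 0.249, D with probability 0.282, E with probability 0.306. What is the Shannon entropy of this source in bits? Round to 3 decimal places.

2.115 bits

H = −Σ pᵢ log₂ pᵢ.
−0.107·log₂(0.107) = 0.3450
−0.056·log₂(0.056) = 0.2329
−0.249·log₂(0.249) = 0.4994
−0.282·log₂(0.282) = 0.5150
−0.306·log₂(0.306) = 0.5228
Sum ≈ 2.1151 → 2.115 bits.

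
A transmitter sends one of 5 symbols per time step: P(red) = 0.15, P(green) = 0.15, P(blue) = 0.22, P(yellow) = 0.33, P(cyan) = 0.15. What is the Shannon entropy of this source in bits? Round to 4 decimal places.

2.2400 bits

H = −Σ pᵢ log₂ pᵢ.
−0.15·log₂(0.15) = 0.4105
−0.15·log₂(0.15) = 0.4105
−0.22·log₂(0.22) = 0.4806
−0.33·log₂(0.33) = 0.5278
−0.15·log₂(0.15) = 0.4105
Sum ≈ 2.2400 → 2.2400 bits.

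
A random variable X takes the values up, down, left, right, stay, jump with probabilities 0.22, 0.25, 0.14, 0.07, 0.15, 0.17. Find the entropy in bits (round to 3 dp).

2.491 bits

H = −Σ pᵢ log₂ pᵢ.
−0.22·log₂(0.22) = 0.4806
−0.25·log₂(0.25) = 0.5000
−0.14·log₂(0.14) = 0.3971
−0.07·log₂(0.07) = 0.2686
−0.15·log₂(0.15) = 0.4105
−0.17·log₂(0.17) = 0.4346
Sum ≈ 2.4914 → 2.491 bits.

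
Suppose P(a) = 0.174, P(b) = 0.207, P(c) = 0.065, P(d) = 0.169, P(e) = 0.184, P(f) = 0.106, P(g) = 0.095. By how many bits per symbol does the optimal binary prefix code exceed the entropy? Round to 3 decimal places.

0.055 bits

Entropy H = −Σ p log₂ p ≈ 2.7143 bits.
Huffman merges: 13/200+19/200→4/25; 53/500+4/25→133/500; 169/1000+87/500→343/1000; 23/125+207/1000→391/1000; 133/500+343/1000→609/1000; 391/1000+609/1000→1. L = 2769/1000 ≈ 2.7690.
L − H = 2.7690 − 2.7143 = 0.055 bits.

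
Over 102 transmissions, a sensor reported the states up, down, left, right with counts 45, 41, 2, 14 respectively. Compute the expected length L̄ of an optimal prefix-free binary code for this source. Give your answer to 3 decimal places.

Probabilities are the counts divided by 102.
Repeatedly combine the two least-probable nodes; the expected code length is the sum of the merged weights.
merge 1/51 + 7/51 → 8/51
merge 8/51 + 41/102 → 19/34
merge 15/34 + 19/34 → 1
L = 8/51 + 19/34 + 1 = 175/102 ≈ 1.716 bits/symbol.

1.716 bits/symbol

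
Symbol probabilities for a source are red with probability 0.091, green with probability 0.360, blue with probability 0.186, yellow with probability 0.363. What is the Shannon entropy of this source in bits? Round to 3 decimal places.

H = −Σ pᵢ log₂ pᵢ.
−0.091·log₂(0.091) = 0.3147
−0.360·log₂(0.360) = 0.5306
−0.186·log₂(0.186) = 0.4514
−0.363·log₂(0.363) = 0.5307
Sum ≈ 1.8273 → 1.827 bits.

1.827 bits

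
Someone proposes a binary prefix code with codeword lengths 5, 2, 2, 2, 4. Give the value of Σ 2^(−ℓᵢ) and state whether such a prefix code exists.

0.84375; yes

With common denominator 2^5 = 32: Σ 2^(−ℓᵢ) = 1/32 + 8/32 + 8/32 + 8/32 + 2/32 = 27/32 = 0.84375.
Kraft's inequality requires Σ ≤ 1; here Σ = 0.84375 ≤ 1, so such a prefix code exists.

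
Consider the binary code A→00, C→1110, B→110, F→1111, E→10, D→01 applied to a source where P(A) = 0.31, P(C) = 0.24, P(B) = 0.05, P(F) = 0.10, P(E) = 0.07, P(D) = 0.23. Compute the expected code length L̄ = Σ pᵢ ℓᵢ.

L̄ = Σ pᵢ·ℓᵢ = 0.31·2 + 0.24·4 + 0.05·3 + 0.10·4 + 0.07·2 + 0.23·2 = 2.73 bits/symbol.

2.73 bits/symbol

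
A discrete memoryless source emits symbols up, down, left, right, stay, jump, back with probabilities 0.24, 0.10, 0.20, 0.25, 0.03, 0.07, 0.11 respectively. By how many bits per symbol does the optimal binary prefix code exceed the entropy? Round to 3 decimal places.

0.049 bits

Entropy H = −Σ p log₂ p ≈ 2.5613 bits.
Huffman merges: 3/100+7/100→1/10; 1/10+1/10→1/5; 11/100+1/5→31/100; 1/5+6/25→11/25; 1/4+31/100→14/25; 11/25+14/25→1. L = 261/100 ≈ 2.6100.
L − H = 2.6100 − 2.5613 = 0.049 bits.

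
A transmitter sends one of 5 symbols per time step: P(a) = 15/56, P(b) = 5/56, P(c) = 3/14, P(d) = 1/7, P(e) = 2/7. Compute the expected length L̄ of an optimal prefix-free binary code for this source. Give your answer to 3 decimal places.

2.232 bits/symbol

Repeatedly combine the two least-probable nodes; the expected code length is the sum of the merged weights.
merge 5/56 + 1/7 → 13/56
merge 3/14 + 13/56 → 25/56
merge 15/56 + 2/7 → 31/56
merge 25/56 + 31/56 → 1
L = 13/56 + 25/56 + 31/56 + 1 = 125/56 ≈ 2.232 bits/symbol.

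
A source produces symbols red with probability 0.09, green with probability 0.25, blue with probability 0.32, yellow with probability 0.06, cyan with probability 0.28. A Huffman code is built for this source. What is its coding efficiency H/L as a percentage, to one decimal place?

97.5%

Entropy H = −Σ p log₂ p ≈ 2.0964 bits.
Huffman merges: 3/50+9/100→3/20; 3/20+1/4→2/5; 7/25+8/25→3/5; 2/5+3/5→1. L = 43/20 ≈ 2.1500.
Efficiency = H/L = 2.0964/2.1500 = 97.5%.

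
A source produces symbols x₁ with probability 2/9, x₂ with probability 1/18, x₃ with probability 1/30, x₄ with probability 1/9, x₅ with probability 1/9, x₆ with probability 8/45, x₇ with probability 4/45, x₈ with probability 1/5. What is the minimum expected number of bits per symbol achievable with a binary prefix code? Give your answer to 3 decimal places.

2.844 bits/symbol

Repeatedly combine the two least-probable nodes; the expected code length is the sum of the merged weights.
merge 1/30 + 1/18 → 4/45
merge 4/45 + 4/45 → 8/45
merge 1/9 + 1/9 → 2/9
merge 8/45 + 8/45 → 16/45
merge 1/5 + 2/9 → 19/45
merge 2/9 + 16/45 → 26/45
merge 19/45 + 26/45 → 1
L = 4/45 + 8/45 + 2/9 + 16/45 + 19/45 + 26/45 + 1 = 128/45 ≈ 2.844 bits/symbol.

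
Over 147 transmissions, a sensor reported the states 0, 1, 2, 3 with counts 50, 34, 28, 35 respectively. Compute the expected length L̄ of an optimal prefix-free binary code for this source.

Probabilities are the counts divided by 147.
Repeatedly combine the two least-probable nodes; the expected code length is the sum of the merged weights.
merge 4/21 + 34/147 → 62/147
merge 5/21 + 50/147 → 85/147
merge 62/147 + 85/147 → 1
L = 62/147 + 85/147 + 1 = 2 bits/symbol.

2 bits/symbol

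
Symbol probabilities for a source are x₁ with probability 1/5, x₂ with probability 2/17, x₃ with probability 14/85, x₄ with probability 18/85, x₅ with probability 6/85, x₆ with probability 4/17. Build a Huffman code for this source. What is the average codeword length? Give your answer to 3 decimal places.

2.541 bits/symbol

Repeatedly combine the two least-probable nodes; the expected code length is the sum of the merged weights.
merge 6/85 + 2/17 → 16/85
merge 14/85 + 16/85 → 6/17
merge 1/5 + 18/85 → 7/17
merge 4/17 + 6/17 → 10/17
merge 7/17 + 10/17 → 1
L = 16/85 + 6/17 + 7/17 + 10/17 + 1 = 216/85 ≈ 2.541 bits/symbol.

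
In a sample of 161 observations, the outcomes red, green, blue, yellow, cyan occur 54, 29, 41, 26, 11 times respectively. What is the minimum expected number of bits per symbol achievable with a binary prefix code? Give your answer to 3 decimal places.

Probabilities are the counts divided by 161.
Repeatedly combine the two least-probable nodes; the expected code length is the sum of the merged weights.
merge 11/161 + 26/161 → 37/161
merge 29/161 + 37/161 → 66/161
merge 41/161 + 54/161 → 95/161
merge 66/161 + 95/161 → 1
L = 37/161 + 66/161 + 95/161 + 1 = 359/161 ≈ 2.230 bits/symbol.

2.230 bits/symbol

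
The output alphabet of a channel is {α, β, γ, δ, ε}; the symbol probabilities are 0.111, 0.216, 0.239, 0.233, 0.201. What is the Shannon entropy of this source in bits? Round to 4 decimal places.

H = −Σ pᵢ log₂ pᵢ.
−0.111·log₂(0.111) = 0.3520
−0.216·log₂(0.216) = 0.4776
−0.239·log₂(0.239) = 0.4935
−0.233·log₂(0.233) = 0.4897
−0.201·log₂(0.201) = 0.4653
Sum ≈ 2.2780 → 2.2780 bits.

2.2780 bits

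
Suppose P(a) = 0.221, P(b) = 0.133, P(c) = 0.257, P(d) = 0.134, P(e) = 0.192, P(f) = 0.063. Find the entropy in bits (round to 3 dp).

H = −Σ pᵢ log₂ pᵢ.
−0.221·log₂(0.221) = 0.4813
−0.133·log₂(0.133) = 0.3871
−0.257·log₂(0.257) = 0.5038
−0.134·log₂(0.134) = 0.3886
−0.192·log₂(0.192) = 0.4571
−0.063·log₂(0.063) = 0.2513
Sum ≈ 2.4691 → 2.469 bits.

2.469 bits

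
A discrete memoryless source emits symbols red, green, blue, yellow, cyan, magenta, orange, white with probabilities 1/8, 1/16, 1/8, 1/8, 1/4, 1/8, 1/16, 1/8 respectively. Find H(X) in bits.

Each probability is a power of 1/2, so log₂(1/p) is an integer.
H = Σ p·log₂(1/p) = 1/8·3 + 1/16·4 + 1/8·3 + 1/8·3 + 1/4·2 + 1/8·3 + 1/16·4 + 1/8·3 = 2.875 bits.

2.875 bits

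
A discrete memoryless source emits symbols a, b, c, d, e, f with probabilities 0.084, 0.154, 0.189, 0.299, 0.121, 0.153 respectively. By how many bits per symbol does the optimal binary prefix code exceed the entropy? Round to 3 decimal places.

0.038 bits

Entropy H = −Σ p log₂ p ≈ 2.4739 bits.
Huffman merges: 21/250+121/1000→41/200; 153/1000+77/500→307/1000; 189/1000+41/200→197/500; 299/1000+307/1000→303/500; 197/500+303/500→1. L = 314/125 ≈ 2.5120.
L − H = 2.5120 − 2.4739 = 0.038 bits.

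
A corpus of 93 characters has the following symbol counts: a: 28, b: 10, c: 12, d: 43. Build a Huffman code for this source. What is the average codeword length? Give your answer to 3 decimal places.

Probabilities are the counts divided by 93.
Repeatedly combine the two least-probable nodes; the expected code length is the sum of the merged weights.
merge 10/93 + 4/31 → 22/93
merge 22/93 + 28/93 → 50/93
merge 43/93 + 50/93 → 1
L = 22/93 + 50/93 + 1 = 55/31 ≈ 1.774 bits/symbol.

1.774 bits/symbol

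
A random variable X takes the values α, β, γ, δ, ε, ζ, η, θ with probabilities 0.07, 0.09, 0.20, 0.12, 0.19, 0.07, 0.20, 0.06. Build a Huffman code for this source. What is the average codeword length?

2.89 bits/symbol

Repeatedly combine the two least-probable nodes; the expected code length is the sum of the merged weights.
merge 3/50 + 7/100 → 13/100
merge 7/100 + 9/100 → 4/25
merge 3/25 + 13/100 → 1/4
merge 4/25 + 19/100 → 7/20
merge 1/5 + 1/5 → 2/5
merge 1/4 + 7/20 → 3/5
merge 2/5 + 3/5 → 1
L = 13/100 + 4/25 + 1/4 + 7/20 + 2/5 + 3/5 + 1 = 289/100 = 2.89 bits/symbol.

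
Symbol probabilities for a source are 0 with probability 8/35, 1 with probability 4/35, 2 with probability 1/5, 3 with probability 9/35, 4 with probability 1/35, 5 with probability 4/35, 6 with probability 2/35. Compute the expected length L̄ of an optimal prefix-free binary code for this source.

Repeatedly combine the two least-probable nodes; the expected code length is the sum of the merged weights.
merge 1/35 + 2/35 → 3/35
merge 3/35 + 4/35 → 1/5
merge 4/35 + 1/5 → 11/35
merge 1/5 + 8/35 → 3/7
merge 9/35 + 11/35 → 4/7
merge 3/7 + 4/7 → 1
L = 3/35 + 1/5 + 11/35 + 3/7 + 4/7 + 1 = 13/5 = 2.6 bits/symbol.

2.6 bits/symbol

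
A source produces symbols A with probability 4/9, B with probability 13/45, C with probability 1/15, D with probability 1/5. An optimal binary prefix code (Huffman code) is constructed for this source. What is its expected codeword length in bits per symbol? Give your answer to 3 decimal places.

Repeatedly combine the two least-probable nodes; the expected code length is the sum of the merged weights.
merge 1/15 + 1/5 → 4/15
merge 4/15 + 13/45 → 5/9
merge 4/9 + 5/9 → 1
L = 4/15 + 5/9 + 1 = 82/45 ≈ 1.822 bits/symbol.

1.822 bits/symbol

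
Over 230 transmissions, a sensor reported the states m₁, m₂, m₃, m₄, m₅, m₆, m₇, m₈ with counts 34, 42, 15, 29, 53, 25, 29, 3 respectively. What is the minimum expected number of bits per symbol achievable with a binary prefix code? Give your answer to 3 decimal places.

2.848 bits/symbol

Probabilities are the counts divided by 230.
Repeatedly combine the two least-probable nodes; the expected code length is the sum of the merged weights.
merge 3/230 + 3/46 → 9/115
merge 9/115 + 5/46 → 43/230
merge 29/230 + 29/230 → 29/115
merge 17/115 + 21/115 → 38/115
merge 43/230 + 53/230 → 48/115
merge 29/115 + 38/115 → 67/115
merge 48/115 + 67/115 → 1
L = 9/115 + 43/230 + 29/115 + 38/115 + 48/115 + 67/115 + 1 = 131/46 ≈ 2.848 bits/symbol.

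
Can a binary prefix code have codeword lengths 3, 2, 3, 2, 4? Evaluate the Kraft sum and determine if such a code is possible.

0.8125; yes

With common denominator 2^4 = 16: Σ 2^(−ℓᵢ) = 2/16 + 4/16 + 2/16 + 4/16 + 1/16 = 13/16 = 0.8125.
Kraft's inequality requires Σ ≤ 1; here Σ = 0.8125 ≤ 1, so such a prefix code exists.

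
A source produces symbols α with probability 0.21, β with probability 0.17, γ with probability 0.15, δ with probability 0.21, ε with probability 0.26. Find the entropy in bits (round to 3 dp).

2.296 bits

H = −Σ pᵢ log₂ pᵢ.
−0.21·log₂(0.21) = 0.4728
−0.17·log₂(0.17) = 0.4346
−0.15·log₂(0.15) = 0.4105
−0.21·log₂(0.21) = 0.4728
−0.26·log₂(0.26) = 0.5053
Sum ≈ 2.2961 → 2.296 bits.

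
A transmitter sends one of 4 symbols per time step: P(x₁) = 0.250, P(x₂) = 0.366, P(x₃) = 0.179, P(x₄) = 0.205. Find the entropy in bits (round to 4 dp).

H = −Σ pᵢ log₂ pᵢ.
−0.250·log₂(0.250) = 0.5000
−0.366·log₂(0.366) = 0.5307
−0.179·log₂(0.179) = 0.4443
−0.205·log₂(0.205) = 0.4687
Sum ≈ 1.9437 → 1.9437 bits.

1.9437 bits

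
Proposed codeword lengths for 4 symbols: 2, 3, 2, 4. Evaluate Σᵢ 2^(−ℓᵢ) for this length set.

0.6875

With common denominator 2^4 = 16: Σ 2^(−ℓᵢ) = 4/16 + 2/16 + 4/16 + 1/16 = 11/16 = 0.6875.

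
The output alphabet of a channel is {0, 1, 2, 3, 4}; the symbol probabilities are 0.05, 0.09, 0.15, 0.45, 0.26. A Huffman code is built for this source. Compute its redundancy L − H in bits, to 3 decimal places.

0.017 bits

Entropy H = −Σ p log₂ p ≈ 1.9630 bits.
Huffman merges: 1/20+9/100→7/50; 7/50+3/20→29/100; 13/50+29/100→11/20; 9/20+11/20→1. L = 99/50 ≈ 1.9800.
L − H = 1.9800 − 1.9630 = 0.017 bits.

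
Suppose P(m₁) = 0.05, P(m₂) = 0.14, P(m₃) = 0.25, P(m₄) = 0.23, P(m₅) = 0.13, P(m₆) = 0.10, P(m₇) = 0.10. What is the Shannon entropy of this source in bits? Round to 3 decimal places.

2.648 bits

H = −Σ pᵢ log₂ pᵢ.
−0.05·log₂(0.05) = 0.2161
−0.14·log₂(0.14) = 0.3971
−0.25·log₂(0.25) = 0.5000
−0.23·log₂(0.23) = 0.4877
−0.13·log₂(0.13) = 0.3826
−0.10·log₂(0.10) = 0.3322
−0.10·log₂(0.10) = 0.3322
Sum ≈ 2.6479 → 2.648 bits.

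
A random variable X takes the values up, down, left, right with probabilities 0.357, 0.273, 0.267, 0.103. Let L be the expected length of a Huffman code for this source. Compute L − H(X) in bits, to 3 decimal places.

Entropy H = −Σ p log₂ p ≈ 1.8883 bits.
Huffman merges: 103/1000+267/1000→37/100; 273/1000+357/1000→63/100; 37/100+63/100→1. L = 2 ≈ 2.0000.
L − H = 2.0000 − 1.8883 = 0.112 bits.

0.112 bits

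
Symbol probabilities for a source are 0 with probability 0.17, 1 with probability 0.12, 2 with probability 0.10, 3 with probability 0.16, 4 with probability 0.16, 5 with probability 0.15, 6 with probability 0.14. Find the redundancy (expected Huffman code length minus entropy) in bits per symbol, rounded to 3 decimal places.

Entropy H = −Σ p log₂ p ≈ 2.7875 bits.
Huffman merges: 1/10+3/25→11/50; 7/50+3/20→29/100; 4/25+4/25→8/25; 17/100+11/50→39/100; 29/100+8/25→61/100; 39/100+61/100→1. L = 283/100 ≈ 2.8300.
L − H = 2.8300 − 2.7875 = 0.042 bits.

0.042 bits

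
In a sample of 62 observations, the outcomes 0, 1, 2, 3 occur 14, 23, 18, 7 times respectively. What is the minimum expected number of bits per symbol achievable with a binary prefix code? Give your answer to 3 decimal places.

Probabilities are the counts divided by 62.
Repeatedly combine the two least-probable nodes; the expected code length is the sum of the merged weights.
merge 7/62 + 7/31 → 21/62
merge 9/31 + 21/62 → 39/62
merge 23/62 + 39/62 → 1
L = 21/62 + 39/62 + 1 = 61/31 ≈ 1.968 bits/symbol.

1.968 bits/symbol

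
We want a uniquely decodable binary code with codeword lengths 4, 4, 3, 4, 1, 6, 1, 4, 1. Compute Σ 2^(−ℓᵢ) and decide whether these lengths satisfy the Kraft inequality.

1.890625; no

With common denominator 2^6 = 64: Σ 2^(−ℓᵢ) = 4/64 + 4/64 + 8/64 + 4/64 + 32/64 + 1/64 + 32/64 + 4/64 + 32/64 = 121/64 = 1.890625.
Kraft's inequality requires Σ ≤ 1; here Σ = 1.890625 > 1, so no such prefix code exists.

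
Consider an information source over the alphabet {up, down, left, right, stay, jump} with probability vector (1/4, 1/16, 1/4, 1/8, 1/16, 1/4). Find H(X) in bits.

2.375 bits

Each probability is a power of 1/2, so log₂(1/p) is an integer.
H = Σ p·log₂(1/p) = 1/4·2 + 1/16·4 + 1/4·2 + 1/8·3 + 1/16·4 + 1/4·2 = 2.375 bits.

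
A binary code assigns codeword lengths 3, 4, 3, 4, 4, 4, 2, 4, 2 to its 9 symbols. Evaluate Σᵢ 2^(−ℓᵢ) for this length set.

With common denominator 2^4 = 16: Σ 2^(−ℓᵢ) = 2/16 + 1/16 + 2/16 + 1/16 + 1/16 + 1/16 + 4/16 + 1/16 + 4/16 = 17/16 = 1.0625.

1.0625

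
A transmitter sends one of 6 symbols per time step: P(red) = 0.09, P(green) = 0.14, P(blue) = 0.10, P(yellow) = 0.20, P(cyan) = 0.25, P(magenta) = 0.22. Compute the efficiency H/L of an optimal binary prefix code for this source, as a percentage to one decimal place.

Entropy H = −Σ p log₂ p ≈ 2.4869 bits.
Huffman merges: 9/100+1/10→19/100; 7/50+19/100→33/100; 1/5+11/50→21/50; 1/4+33/100→29/50; 21/50+29/50→1. L = 63/25 ≈ 2.5200.
Efficiency = H/L = 2.4869/2.5200 = 98.7%.

98.7%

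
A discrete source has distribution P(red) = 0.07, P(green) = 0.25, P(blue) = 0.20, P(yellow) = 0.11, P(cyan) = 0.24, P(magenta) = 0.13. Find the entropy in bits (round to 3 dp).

2.460 bits

H = −Σ pᵢ log₂ pᵢ.
−0.07·log₂(0.07) = 0.2686
−0.25·log₂(0.25) = 0.5000
−0.20·log₂(0.20) = 0.4644
−0.11·log₂(0.11) = 0.3503
−0.24·log₂(0.24) = 0.4941
−0.13·log₂(0.13) = 0.3826
Sum ≈ 2.4600 → 2.460 bits.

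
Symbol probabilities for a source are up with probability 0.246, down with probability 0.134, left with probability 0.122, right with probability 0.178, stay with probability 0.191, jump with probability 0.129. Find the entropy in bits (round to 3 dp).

2.537 bits

H = −Σ pᵢ log₂ pᵢ.
−0.246·log₂(0.246) = 0.4977
−0.134·log₂(0.134) = 0.3886
−0.122·log₂(0.122) = 0.3703
−0.178·log₂(0.178) = 0.4432
−0.191·log₂(0.191) = 0.4562
−0.129·log₂(0.129) = 0.3811
Sum ≈ 2.5371 → 2.537 bits.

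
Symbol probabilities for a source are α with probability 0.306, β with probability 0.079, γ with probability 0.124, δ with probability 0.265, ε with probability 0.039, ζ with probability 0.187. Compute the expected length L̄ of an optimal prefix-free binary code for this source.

2.36 bits/symbol

Repeatedly combine the two least-probable nodes; the expected code length is the sum of the merged weights.
merge 39/1000 + 79/1000 → 59/500
merge 59/500 + 31/250 → 121/500
merge 187/1000 + 121/500 → 429/1000
merge 53/200 + 153/500 → 571/1000
merge 429/1000 + 571/1000 → 1
L = 59/500 + 121/500 + 429/1000 + 571/1000 + 1 = 59/25 = 2.36 bits/symbol.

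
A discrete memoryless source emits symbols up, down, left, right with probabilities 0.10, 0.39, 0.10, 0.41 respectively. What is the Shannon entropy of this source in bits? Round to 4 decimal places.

H = −Σ pᵢ log₂ pᵢ.
−0.10·log₂(0.10) = 0.3322
−0.39·log₂(0.39) = 0.5298
−0.10·log₂(0.10) = 0.3322
−0.41·log₂(0.41) = 0.5274
Sum ≈ 1.7216 → 1.7216 bits.

1.7216 bits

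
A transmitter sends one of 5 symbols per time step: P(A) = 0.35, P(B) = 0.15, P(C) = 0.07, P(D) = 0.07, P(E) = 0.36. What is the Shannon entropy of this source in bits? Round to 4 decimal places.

H = −Σ pᵢ log₂ pᵢ.
−0.35·log₂(0.35) = 0.5301
−0.15·log₂(0.15) = 0.4105
−0.07·log₂(0.07) = 0.2686
−0.07·log₂(0.07) = 0.2686
−0.36·log₂(0.36) = 0.5306
Sum ≈ 2.0084 → 2.0084 bits.

2.0084 bits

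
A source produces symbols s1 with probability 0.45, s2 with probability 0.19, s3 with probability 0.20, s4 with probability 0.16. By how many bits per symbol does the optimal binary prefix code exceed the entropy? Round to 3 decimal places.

0.039 bits

Entropy H = −Σ p log₂ p ≈ 1.8610 bits.
Huffman merges: 4/25+19/100→7/20; 1/5+7/20→11/20; 9/20+11/20→1. L = 19/10 ≈ 1.9000.
L − H = 1.9000 − 1.8610 = 0.039 bits.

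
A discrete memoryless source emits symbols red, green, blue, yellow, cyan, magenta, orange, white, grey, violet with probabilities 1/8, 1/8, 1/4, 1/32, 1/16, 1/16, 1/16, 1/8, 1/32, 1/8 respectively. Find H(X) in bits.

3.0625 bits

Each probability is a power of 1/2, so log₂(1/p) is an integer.
H = Σ p·log₂(1/p) = 1/8·3 + 1/8·3 + 1/4·2 + 1/32·5 + 1/16·4 + 1/16·4 + 1/16·4 + 1/8·3 + 1/32·5 + 1/8·3 = 3.0625 bits.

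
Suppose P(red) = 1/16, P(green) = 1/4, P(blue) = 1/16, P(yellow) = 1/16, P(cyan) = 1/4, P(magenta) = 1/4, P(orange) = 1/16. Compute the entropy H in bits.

Each probability is a power of 1/2, so log₂(1/p) is an integer.
H = Σ p·log₂(1/p) = 1/16·4 + 1/4·2 + 1/16·4 + 1/16·4 + 1/4·2 + 1/4·2 + 1/16·4 = 2.5 bits.

2.5 bits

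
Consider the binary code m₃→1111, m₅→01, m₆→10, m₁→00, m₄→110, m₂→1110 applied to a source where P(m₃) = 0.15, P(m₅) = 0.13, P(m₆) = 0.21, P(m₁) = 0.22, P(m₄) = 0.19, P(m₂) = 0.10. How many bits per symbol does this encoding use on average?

2.69 bits/symbol

L̄ = Σ pᵢ·ℓᵢ = 0.15·4 + 0.13·2 + 0.21·2 + 0.22·2 + 0.19·3 + 0.10·4 = 2.69 bits/symbol.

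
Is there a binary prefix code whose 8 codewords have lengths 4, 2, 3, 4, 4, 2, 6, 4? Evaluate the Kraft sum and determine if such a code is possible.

0.890625; yes

With common denominator 2^6 = 64: Σ 2^(−ℓᵢ) = 4/64 + 16/64 + 8/64 + 4/64 + 4/64 + 16/64 + 1/64 + 4/64 = 57/64 = 0.890625.
Kraft's inequality requires Σ ≤ 1; here Σ = 0.890625 ≤ 1, so such a prefix code exists.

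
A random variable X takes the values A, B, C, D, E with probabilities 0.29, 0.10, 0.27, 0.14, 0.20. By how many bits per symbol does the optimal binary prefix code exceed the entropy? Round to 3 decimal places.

Entropy H = −Σ p log₂ p ≈ 2.2216 bits.
Huffman merges: 1/10+7/50→6/25; 1/5+6/25→11/25; 27/100+29/100→14/25; 11/25+14/25→1. L = 56/25 ≈ 2.2400.
L − H = 2.2400 − 2.2216 = 0.018 bits.

0.018 bits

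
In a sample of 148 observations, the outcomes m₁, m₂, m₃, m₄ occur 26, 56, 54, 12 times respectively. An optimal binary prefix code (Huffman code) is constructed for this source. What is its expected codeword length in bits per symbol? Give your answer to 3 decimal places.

Probabilities are the counts divided by 148.
Repeatedly combine the two least-probable nodes; the expected code length is the sum of the merged weights.
merge 3/37 + 13/74 → 19/74
merge 19/74 + 27/74 → 23/37
merge 14/37 + 23/37 → 1
L = 19/74 + 23/37 + 1 = 139/74 ≈ 1.878 bits/symbol.

1.878 bits/symbol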